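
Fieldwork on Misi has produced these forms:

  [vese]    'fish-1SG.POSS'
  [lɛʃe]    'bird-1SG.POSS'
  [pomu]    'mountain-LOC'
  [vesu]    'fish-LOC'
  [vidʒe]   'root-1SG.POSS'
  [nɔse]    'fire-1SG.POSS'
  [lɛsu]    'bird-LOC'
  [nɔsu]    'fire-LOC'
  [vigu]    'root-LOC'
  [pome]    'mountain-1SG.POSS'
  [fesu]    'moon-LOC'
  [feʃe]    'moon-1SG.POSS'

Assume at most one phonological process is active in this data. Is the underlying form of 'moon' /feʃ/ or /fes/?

The root 'moon' surfaces as [feʃe] and [fesu], with a stem-final [ʃ] ~ [s] alternation.
The stem 'fish' ([vese], [vesu]) shows [s] unchanged in both environments, so [s] cannot be basic with [ʃ] derived before the 1SG.POSS suffix.
Therefore /ʃ/ is basic and [s] is derived by depalatalization (palato-alveolar /dʒ/ and /ʃ/ become [g] and [s] when no front vowel follows).

/feʃ/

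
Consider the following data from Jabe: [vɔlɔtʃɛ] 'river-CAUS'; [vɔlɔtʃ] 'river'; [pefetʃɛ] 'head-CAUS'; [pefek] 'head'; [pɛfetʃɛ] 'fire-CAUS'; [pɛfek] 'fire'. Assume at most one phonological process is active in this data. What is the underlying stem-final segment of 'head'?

/k/

In [pefetʃɛ] and [pefek] the final segment of 'head' alternates: [tʃ] ~ [k].
The stem 'river' ([vɔlɔtʃɛ], [vɔlɔtʃ]) shows [tʃ] unchanged in both environments, so [tʃ] cannot be basic with [k] derived in isolation.
The alternation reflects palatalization before a front vowel: /k/ becomes palato-alveolar [tʃ] before a front vowel. /k/ is underlying.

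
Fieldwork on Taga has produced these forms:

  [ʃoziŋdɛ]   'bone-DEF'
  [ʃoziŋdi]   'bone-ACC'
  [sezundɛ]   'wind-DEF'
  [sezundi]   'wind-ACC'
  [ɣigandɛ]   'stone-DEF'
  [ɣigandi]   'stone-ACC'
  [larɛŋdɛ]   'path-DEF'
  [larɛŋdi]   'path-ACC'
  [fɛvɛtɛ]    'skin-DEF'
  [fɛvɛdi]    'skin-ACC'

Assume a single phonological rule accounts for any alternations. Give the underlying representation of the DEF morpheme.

/-tɛ/

The DEF morpheme has two allomorphs, [-dɛ] and [-tɛ].
The ACC suffix, which begins with [d], is invariant after every stem; so [d] is not altered by any rule here.
The DEF suffix is therefore /-tɛ/ underlyingly, with post-nasal voicing: voiceless stops become voiced after a nasal.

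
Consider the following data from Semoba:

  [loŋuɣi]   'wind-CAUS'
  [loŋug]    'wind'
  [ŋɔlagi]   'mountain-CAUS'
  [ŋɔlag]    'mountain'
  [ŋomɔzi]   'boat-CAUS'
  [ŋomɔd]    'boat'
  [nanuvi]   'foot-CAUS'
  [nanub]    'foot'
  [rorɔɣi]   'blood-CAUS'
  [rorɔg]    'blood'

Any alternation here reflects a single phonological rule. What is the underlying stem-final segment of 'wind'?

/ɣ/

In [loŋuɣi] and [loŋug] the final segment of 'wind' alternates: [ɣ] ~ [g].
If /g/ were underlying and a rule turned it into [ɣ] before the CAUS suffix, 'mountain' would also alternate; but it has [g] in both [ŋɔlagi] and [ŋɔlag].
Therefore /ɣ/ is basic and [g] is derived by word-final hardening (voiced fricatives become stops word-finally).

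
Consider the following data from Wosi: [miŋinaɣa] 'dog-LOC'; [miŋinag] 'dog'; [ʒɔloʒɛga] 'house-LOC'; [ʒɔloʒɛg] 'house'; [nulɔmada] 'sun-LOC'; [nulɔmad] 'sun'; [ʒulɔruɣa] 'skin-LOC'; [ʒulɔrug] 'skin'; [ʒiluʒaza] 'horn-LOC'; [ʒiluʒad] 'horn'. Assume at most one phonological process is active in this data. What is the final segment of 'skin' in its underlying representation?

'skin' shows [ɣ] ~ [g] at the end of the stem ([ʒulɔruɣa] vs [ʒulɔrug]).
The stem 'house' ([ʒɔloʒɛga], [ʒɔloʒɛg]) shows [g] unchanged in both environments, so [g] cannot be basic with [ɣ] derived before the LOC suffix.
So /ɣ/ is underlying, and a rule of word-final hardening — voiced fricatives become stops word-finally — gives [g].

/ɣ/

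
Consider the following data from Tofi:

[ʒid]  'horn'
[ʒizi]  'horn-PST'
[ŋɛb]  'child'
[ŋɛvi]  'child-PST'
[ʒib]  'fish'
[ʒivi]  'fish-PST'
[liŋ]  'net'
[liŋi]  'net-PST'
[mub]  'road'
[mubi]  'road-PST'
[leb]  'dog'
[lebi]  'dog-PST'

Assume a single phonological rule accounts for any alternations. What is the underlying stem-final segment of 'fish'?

/v/

'fish' shows [b] ~ [v] at the end of the stem ([ʒib] vs [ʒivi]).
If /b/ were underlying and a rule turned it into [v] before the PST suffix, 'road' would also alternate; but it has [b] in both [mub] and [mubi].
The alternation reflects word-final hardening: voiced fricatives become stops word-finally. /v/ is underlying.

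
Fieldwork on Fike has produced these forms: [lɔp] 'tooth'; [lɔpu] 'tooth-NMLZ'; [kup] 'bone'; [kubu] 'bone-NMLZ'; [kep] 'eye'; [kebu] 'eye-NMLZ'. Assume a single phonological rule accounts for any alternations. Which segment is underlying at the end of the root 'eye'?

/b/

The stem for 'eye' ends in [b] in [kebu] but [p] in [kep].
If /p/ were underlying and a rule turned it into [b] before the NMLZ suffix, 'tooth' would also alternate; but it has [p] in both [lɔpu] and [lɔp].
The alternation reflects word-final obstruent devoicing: voiced obstruents become voiceless word-finally. /b/ is underlying.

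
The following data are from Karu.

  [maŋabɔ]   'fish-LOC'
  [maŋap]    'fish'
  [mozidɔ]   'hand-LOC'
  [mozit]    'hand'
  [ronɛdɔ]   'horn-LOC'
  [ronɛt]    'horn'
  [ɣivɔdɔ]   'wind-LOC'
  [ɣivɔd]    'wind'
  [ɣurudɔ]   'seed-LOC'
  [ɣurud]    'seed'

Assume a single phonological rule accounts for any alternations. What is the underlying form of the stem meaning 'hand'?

/mozit/

'hand' shows [d] ~ [t] at the end of the stem ([mozidɔ] vs [mozit]).
The stem 'wind' ([ɣivɔdɔ], [ɣivɔd]) shows [d] unchanged in both environments, so [d] cannot be basic with [t] derived in isolation.
The alternation reflects intervocalic voicing: voiceless stops become voiced between vowels. /t/ is underlying.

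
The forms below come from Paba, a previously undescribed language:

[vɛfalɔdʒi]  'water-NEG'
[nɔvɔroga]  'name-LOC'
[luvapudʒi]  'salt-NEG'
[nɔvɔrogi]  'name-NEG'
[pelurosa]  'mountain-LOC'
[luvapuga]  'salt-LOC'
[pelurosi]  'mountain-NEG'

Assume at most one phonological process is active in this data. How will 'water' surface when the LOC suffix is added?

[vɛfalɔga]

In [luvapudʒi] and [luvapuga] the final segment of 'salt' alternates: [dʒ] ~ [g].
The stem 'name' ([nɔvɔrogi], [nɔvɔroga]) shows [g] unchanged in both environments, so [g] cannot be basic with [dʒ] derived before the NEG suffix.
The underlying segment must be /dʒ/; palato-alveolar /dʒ/ becomes [g] when no front vowel follows, yielding [g] there.
The one attested form of 'water', [vɛfalɔdʒi], shows underlying /vɛfalɔdʒ/. Applying the same rule when no front vowel follows gives [vɛfalɔga].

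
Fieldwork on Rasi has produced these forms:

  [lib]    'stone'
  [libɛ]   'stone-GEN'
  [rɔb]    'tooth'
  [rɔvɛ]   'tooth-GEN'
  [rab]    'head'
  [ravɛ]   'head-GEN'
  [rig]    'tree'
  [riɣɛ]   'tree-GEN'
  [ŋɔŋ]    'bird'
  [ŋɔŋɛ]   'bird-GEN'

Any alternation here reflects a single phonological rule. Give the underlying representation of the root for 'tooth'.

/rɔv/

In [rɔb] and [rɔvɛ] the final segment of 'tooth' alternates: [b] ~ [v].
Compare 'stone', with invariant [b] in [lib] and [libɛ]: an analysis with underlying /b/ and a rule producing [v] before the GEN suffix would wrongly predict alternation here too.
So /v/ is underlying, and a rule of word-final hardening — voiced fricatives become stops word-finally — gives [b].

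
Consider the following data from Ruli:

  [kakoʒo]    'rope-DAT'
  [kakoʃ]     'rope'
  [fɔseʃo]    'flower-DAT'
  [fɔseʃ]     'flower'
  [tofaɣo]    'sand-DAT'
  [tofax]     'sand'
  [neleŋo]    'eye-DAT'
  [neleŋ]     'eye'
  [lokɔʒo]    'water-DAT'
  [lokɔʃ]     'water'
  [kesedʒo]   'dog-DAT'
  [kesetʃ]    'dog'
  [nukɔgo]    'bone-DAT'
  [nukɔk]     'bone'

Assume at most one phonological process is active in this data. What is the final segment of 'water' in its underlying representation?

The root 'water' surfaces as [lokɔʒo] and [lokɔʃ], with a stem-final [ʒ] ~ [ʃ] alternation.
The stem 'flower' ([fɔseʃo], [fɔseʃ]) shows [ʃ] unchanged in both environments, so [ʃ] cannot be basic with [ʒ] derived before the DAT suffix.
Therefore /ʒ/ is basic and [ʃ] is derived by word-final obstruent devoicing (voiced obstruents become voiceless word-finally).

/ʒ/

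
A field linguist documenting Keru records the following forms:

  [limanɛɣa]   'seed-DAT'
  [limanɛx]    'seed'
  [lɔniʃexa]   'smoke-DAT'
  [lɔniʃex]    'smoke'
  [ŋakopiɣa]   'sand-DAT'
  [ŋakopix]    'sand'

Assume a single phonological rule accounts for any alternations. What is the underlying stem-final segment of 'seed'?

The root 'seed' surfaces as [limanɛɣa] and [limanɛx], with a stem-final [ɣ] ~ [x] alternation.
The stem 'smoke' ([lɔniʃexa], [lɔniʃex]) shows [x] unchanged in both environments, so [x] cannot be basic with [ɣ] derived before the DAT suffix.
The alternation reflects word-final obstruent devoicing: voiced obstruents become voiceless word-finally. /ɣ/ is underlying.

/ɣ/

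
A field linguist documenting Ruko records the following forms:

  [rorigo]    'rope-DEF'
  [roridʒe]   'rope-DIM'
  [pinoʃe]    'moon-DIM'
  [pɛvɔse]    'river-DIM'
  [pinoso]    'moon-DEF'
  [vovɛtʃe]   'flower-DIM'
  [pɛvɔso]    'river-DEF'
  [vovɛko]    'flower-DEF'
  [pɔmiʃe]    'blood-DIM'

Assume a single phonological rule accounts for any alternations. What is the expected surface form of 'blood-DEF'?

The stem for 'moon' ends in [s] in [pinoso] but [ʃ] in [pinoʃe].
Compare 'river', with invariant [s] in [pɛvɔso] and [pɛvɔse]: an analysis with underlying /s/ and a rule producing [ʃ] before the DIM suffix would wrongly predict alternation here too.
So /ʃ/ is underlying, and a rule of depalatalization — palato-alveolar /tʃ/, /dʒ/ and /ʃ/ become [k], [g] and [s] when no front vowel follows — gives [s].
The one attested form of 'blood', [pɔmiʃe], shows underlying /pɔmiʃ/. Applying the same rule when no front vowel follows gives [pɔmiso].

[pɔmiso]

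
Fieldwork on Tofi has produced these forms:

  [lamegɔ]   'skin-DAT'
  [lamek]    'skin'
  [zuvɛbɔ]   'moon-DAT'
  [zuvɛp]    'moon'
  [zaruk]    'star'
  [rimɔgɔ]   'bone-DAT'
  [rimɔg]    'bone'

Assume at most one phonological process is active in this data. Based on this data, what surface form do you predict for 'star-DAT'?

[zarugɔ]

'skin' shows [g] ~ [k] at the end of the stem ([lamegɔ] vs [lamek]).
If /g/ were underlying and a rule turned it into [k] in isolation, 'bone' would also alternate; but it has [g] in both [rimɔgɔ] and [rimɔg].
So /k/ is underlying, and a rule of intervocalic voicing — voiceless stops become voiced between vowels — gives [g].
From [zaruk] the stem 'star' is /zaruk/; between vowels this yields [zarugɔ].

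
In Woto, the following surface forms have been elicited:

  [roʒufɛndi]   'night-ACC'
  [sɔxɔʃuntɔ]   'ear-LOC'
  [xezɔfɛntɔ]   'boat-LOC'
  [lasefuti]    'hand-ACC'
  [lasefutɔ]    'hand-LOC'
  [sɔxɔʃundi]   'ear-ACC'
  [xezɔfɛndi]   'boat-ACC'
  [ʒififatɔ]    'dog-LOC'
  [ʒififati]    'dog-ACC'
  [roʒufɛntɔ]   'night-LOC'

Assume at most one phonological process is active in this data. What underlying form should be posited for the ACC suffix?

/-di/

The ACC suffix surfaces as [-di] and [-ti], depending on the final segment of the stem.
By contrast the LOC suffix keeps its initial [t] throughout — that segment must be underlying.
The ACC suffix is therefore /-di/ underlyingly, with post-vocalic devoicing: voiced stops become voiceless after a vowel.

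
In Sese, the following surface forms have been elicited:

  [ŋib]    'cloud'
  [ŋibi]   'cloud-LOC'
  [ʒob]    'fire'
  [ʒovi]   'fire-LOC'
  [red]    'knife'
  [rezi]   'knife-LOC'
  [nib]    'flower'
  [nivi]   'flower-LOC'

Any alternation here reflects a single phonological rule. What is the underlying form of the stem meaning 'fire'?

'fire' shows [b] ~ [v] at the end of the stem ([ʒob] vs [ʒovi]).
If /b/ were underlying and a rule turned it into [v] before the LOC suffix, 'cloud' would also alternate; but it has [b] in both [ŋib] and [ŋibi].
The alternation reflects word-final hardening: voiced fricatives become stops word-finally. /v/ is underlying.

/ʒov/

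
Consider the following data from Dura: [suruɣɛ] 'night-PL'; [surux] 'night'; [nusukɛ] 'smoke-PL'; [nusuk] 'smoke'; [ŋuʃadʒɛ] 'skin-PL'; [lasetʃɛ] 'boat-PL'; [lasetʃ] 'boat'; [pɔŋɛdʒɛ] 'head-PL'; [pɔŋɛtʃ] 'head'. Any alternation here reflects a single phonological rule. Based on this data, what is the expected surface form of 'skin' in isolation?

The root 'head' surfaces as [pɔŋɛdʒɛ] and [pɔŋɛtʃ], with a stem-final [dʒ] ~ [tʃ] alternation.
The stem 'boat' ([lasetʃɛ], [lasetʃ]) shows [tʃ] unchanged in both environments, so [tʃ] cannot be basic with [dʒ] derived before the PL suffix.
The underlying segment must be /dʒ/; voiced obstruents become voiceless word-finally, yielding [tʃ] there.
The one attested form of 'skin', [ŋuʃadʒɛ], shows underlying /ŋuʃadʒ/. Applying the same rule word-finally gives [ŋuʃatʃ].

[ŋuʃatʃ]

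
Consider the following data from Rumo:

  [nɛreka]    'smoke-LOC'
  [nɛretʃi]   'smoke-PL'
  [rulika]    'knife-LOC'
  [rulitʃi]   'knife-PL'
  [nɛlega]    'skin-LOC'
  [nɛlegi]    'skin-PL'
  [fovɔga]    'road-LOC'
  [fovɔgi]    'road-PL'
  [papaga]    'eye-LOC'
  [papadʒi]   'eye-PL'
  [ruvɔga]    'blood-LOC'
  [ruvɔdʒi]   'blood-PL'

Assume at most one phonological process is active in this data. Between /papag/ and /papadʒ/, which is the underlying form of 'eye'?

/papadʒ/

The root 'eye' surfaces as [papaga] and [papadʒi], with a stem-final [g] ~ [dʒ] alternation.
The stem 'road' ([fovɔga], [fovɔgi]) shows [g] unchanged in both environments, so [g] cannot be basic with [dʒ] derived before the PL suffix.
The alternation reflects depalatalization: palato-alveolar /tʃ/ and /dʒ/ become [k] and [g] when no front vowel follows. /dʒ/ is underlying.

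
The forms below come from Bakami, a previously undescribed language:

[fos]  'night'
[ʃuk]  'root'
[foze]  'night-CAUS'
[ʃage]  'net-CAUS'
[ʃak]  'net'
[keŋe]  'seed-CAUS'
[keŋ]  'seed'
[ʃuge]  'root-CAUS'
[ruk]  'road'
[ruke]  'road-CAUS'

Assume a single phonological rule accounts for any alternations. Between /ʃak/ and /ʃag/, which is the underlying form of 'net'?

/ʃag/

In [ʃage] and [ʃak] the final segment of 'net' alternates: [g] ~ [k].
But 'road' keeps [k] in both environments ([ruke], [ruk]), so there is no rule changing /k/ to [g] before the CAUS suffix.
Therefore /g/ is basic and [k] is derived by word-final obstruent devoicing (voiced obstruents become voiceless word-finally).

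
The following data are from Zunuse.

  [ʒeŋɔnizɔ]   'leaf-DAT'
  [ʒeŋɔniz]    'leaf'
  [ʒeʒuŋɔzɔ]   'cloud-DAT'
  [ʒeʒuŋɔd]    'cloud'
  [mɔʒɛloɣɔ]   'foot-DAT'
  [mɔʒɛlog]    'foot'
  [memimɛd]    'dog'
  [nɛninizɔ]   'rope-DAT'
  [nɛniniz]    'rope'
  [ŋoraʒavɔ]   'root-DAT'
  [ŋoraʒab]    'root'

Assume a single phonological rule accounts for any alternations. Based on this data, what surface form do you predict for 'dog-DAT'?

In [ʒeʒuŋɔzɔ] and [ʒeʒuŋɔd] the final segment of 'cloud' alternates: [z] ~ [d].
If /z/ were underlying and a rule turned it into [d] in isolation, 'leaf' would also alternate; but it has [z] in both [ʒeŋɔnizɔ] and [ʒeŋɔniz].
Therefore /d/ is basic and [z] is derived by intervocalic spirantization (voiced stops become fricatives between vowels).
From [memimɛd] the stem 'dog' is /memimɛd/; between vowels this yields [memimɛzɔ].

[memimɛzɔ]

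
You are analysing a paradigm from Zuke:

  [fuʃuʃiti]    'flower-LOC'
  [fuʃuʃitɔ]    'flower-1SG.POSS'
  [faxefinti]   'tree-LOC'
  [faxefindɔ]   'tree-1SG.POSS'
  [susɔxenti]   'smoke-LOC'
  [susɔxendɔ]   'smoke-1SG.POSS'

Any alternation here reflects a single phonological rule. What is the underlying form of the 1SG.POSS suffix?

The 1SG.POSS suffix surfaces as [-dɔ] and [-tɔ], depending on the final segment of the stem.
The LOC suffix, which begins with [t], is invariant after every stem; so [t] is not altered by any rule here.
The 1SG.POSS suffix is therefore /-dɔ/ underlyingly, with post-vocalic devoicing: voiced stops become voiceless after a vowel.

/-dɔ/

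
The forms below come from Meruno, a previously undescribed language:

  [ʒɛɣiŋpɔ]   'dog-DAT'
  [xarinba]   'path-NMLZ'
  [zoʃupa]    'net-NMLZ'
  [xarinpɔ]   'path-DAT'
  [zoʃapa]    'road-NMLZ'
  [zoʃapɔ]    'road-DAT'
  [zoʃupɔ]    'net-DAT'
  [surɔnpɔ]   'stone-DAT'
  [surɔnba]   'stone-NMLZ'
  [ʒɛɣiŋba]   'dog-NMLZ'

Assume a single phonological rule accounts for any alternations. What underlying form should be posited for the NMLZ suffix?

The NMLZ suffix surfaces as [-ba] and [-pa], depending on the final segment of the stem.
By contrast the DAT suffix keeps its initial [p] throughout — that segment must be underlying.
The NMLZ suffix is therefore /-ba/ underlyingly, with post-vocalic devoicing: voiced stops become voiceless after a vowel.

/-ba/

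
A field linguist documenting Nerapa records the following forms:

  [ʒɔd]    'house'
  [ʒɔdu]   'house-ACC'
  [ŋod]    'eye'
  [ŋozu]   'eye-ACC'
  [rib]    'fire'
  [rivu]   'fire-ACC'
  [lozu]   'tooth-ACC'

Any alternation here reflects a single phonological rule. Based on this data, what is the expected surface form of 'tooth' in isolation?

[lod]

The stem for 'eye' ends in [d] in [ŋod] but [z] in [ŋozu].
But 'house' keeps [d] in both environments ([ʒɔd], [ʒɔdu]), so there is no rule changing /d/ to [z] before the ACC suffix.
So /z/ is underlying, and a rule of word-final hardening — voiced fricatives become stops word-finally — gives [d].
From [lozu] the stem 'tooth' is /loz/; word-finally this yields [lod].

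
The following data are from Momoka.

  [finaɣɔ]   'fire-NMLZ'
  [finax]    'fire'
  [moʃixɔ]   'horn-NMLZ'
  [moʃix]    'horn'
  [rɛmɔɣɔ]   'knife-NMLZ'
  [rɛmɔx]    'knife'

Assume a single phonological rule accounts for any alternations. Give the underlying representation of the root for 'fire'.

/finaɣ/

'fire' shows [ɣ] ~ [x] at the end of the stem ([finaɣɔ] vs [finax]).
If /x/ were underlying and a rule turned it into [ɣ] before the NMLZ suffix, 'horn' would also alternate; but it has [x] in both [moʃixɔ] and [moʃix].
The alternation reflects word-final obstruent devoicing: voiced obstruents become voiceless word-finally. /ɣ/ is underlying.
So 'fire' = /finaɣ/.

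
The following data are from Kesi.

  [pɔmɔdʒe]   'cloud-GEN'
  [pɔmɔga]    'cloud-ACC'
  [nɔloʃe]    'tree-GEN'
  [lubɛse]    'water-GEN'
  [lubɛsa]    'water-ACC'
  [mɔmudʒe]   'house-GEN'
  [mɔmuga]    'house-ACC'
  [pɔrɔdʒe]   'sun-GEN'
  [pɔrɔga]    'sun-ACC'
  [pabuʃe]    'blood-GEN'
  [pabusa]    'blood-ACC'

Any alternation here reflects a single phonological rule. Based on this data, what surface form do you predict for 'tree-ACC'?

The root 'blood' surfaces as [pabuʃe] and [pabusa], with a stem-final [ʃ] ~ [s] alternation.
If /s/ were underlying and a rule turned it into [ʃ] before the GEN suffix, 'water' would also alternate; but it has [s] in both [lubɛse] and [lubɛsa].
Therefore /ʃ/ is basic and [s] is derived by depalatalization (palato-alveolar /dʒ/ and /ʃ/ become [g] and [s] when no front vowel follows).
The one attested form of 'tree', [nɔloʃe], shows underlying /nɔloʃ/. Applying the same rule when no front vowel follows gives [nɔlosa].

[nɔlosa]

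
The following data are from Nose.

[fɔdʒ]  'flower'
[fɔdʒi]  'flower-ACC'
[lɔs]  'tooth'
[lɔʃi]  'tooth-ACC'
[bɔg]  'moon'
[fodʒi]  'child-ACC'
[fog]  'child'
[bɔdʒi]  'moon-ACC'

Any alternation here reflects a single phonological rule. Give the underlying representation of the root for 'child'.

/fog/

The stem for 'child' ends in [g] in [fog] but [dʒ] in [fodʒi].
Compare 'flower', with invariant [dʒ] in [fɔdʒ] and [fɔdʒi]: an analysis with underlying /dʒ/ and a rule producing [g] in isolation would wrongly predict alternation here too.
Therefore /g/ is basic and [dʒ] is derived by palatalization before a front vowel (/g/ and /s/ become palato-alveolar [dʒ] and [ʃ] before a front vowel).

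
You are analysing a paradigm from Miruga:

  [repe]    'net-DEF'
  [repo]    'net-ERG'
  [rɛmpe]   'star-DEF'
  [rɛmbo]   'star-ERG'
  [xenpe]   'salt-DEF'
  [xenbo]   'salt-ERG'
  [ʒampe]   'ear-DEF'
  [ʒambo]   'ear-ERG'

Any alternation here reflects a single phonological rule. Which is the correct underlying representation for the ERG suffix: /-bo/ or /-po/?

The ERG suffix surfaces as [-bo] and [-po], depending on the final segment of the stem.
The DEF suffix, which begins with [p], is invariant after every stem; so [p] is not altered by any rule here.
The ERG suffix is therefore /-bo/ underlyingly, with post-vocalic devoicing: voiced stops become voiceless after a vowel.

/-bo/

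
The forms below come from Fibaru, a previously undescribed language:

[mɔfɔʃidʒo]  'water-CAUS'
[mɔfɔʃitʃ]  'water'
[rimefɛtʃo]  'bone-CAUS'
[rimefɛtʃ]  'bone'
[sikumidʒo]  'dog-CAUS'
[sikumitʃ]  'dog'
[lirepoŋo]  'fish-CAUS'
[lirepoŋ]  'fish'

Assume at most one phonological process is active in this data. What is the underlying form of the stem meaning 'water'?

In [mɔfɔʃidʒo] and [mɔfɔʃitʃ] the final segment of 'water' alternates: [dʒ] ~ [tʃ].
But 'bone' keeps [tʃ] in both environments ([rimefɛtʃo], [rimefɛtʃ]), so there is no rule changing /tʃ/ to [dʒ] before the CAUS suffix.
The alternation reflects word-final obstruent devoicing: voiced obstruents become voiceless word-finally. /dʒ/ is underlying.
So 'water' = /mɔfɔʃidʒ/.

/mɔfɔʃidʒ/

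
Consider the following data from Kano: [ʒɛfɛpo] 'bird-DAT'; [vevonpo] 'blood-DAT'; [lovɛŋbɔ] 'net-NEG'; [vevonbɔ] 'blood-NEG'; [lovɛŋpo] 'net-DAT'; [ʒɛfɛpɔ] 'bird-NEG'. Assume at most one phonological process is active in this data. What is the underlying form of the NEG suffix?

The NEG suffix surfaces as [-bɔ] and [-pɔ], depending on the final segment of the stem.
By contrast the DAT suffix keeps its initial [p] throughout — that segment must be underlying.
The NEG suffix is therefore /-bɔ/ underlyingly, with post-vocalic devoicing: voiced stops become voiceless after a vowel.

/-bɔ/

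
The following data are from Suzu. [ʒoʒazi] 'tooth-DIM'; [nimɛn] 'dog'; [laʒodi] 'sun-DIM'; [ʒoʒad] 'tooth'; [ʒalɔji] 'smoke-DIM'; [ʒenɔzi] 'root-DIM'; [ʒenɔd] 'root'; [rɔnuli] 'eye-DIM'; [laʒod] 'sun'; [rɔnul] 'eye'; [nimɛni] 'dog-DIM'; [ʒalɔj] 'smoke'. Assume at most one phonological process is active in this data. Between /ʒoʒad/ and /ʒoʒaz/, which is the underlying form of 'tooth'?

/ʒoʒaz/

'tooth' shows [d] ~ [z] at the end of the stem ([ʒoʒad] vs [ʒoʒazi]).
Compare 'sun', with invariant [d] in [laʒod] and [laʒodi]: an analysis with underlying /d/ and a rule producing [z] before the DIM suffix would wrongly predict alternation here too.
So /z/ is underlying, and a rule of word-final hardening — voiced fricatives become stops word-finally — gives [d].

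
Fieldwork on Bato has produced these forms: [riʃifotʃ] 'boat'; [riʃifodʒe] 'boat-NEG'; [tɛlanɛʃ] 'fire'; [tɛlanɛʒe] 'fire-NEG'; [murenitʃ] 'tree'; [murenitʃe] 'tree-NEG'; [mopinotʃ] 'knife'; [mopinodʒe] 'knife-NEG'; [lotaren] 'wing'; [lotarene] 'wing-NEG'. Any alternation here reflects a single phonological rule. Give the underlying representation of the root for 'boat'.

The stem for 'boat' ends in [tʃ] in [riʃifotʃ] but [dʒ] in [riʃifodʒe].
The stem 'tree' ([murenitʃ], [murenitʃe]) shows [tʃ] unchanged in both environments, so [tʃ] cannot be basic with [dʒ] derived before the NEG suffix.
The underlying segment must be /dʒ/; voiced obstruents become voiceless word-finally, yielding [tʃ] there.

/riʃifodʒ/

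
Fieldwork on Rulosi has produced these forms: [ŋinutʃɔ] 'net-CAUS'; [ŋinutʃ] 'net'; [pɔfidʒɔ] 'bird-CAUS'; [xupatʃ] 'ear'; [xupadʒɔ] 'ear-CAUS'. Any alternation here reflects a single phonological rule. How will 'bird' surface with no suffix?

The root 'ear' surfaces as [xupatʃ] and [xupadʒɔ], with a stem-final [tʃ] ~ [dʒ] alternation.
Compare 'net', with invariant [tʃ] in [ŋinutʃ] and [ŋinutʃɔ]: an analysis with underlying /tʃ/ and a rule producing [dʒ] before the CAUS suffix would wrongly predict alternation here too.
The underlying segment must be /dʒ/; voiced obstruents become voiceless word-finally, yielding [tʃ] there.
From [pɔfidʒɔ] the stem 'bird' is /pɔfidʒ/; word-finally this yields [pɔfitʃ].

[pɔfitʃ]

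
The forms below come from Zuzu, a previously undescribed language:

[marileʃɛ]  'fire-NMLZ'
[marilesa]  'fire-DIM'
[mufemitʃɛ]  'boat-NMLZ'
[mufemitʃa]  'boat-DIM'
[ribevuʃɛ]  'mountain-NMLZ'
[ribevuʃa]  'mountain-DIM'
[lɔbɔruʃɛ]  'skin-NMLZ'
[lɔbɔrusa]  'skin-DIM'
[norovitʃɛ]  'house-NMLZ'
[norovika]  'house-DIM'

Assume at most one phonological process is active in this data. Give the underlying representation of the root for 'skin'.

/lɔbɔrus/

In [lɔbɔruʃɛ] and [lɔbɔrusa] the final segment of 'skin' alternates: [ʃ] ~ [s].
But 'mountain' keeps [ʃ] in both environments ([ribevuʃɛ], [ribevuʃa]), so there is no rule changing /ʃ/ to [s] before the DIM suffix.
So /s/ is underlying, and a rule of palatalization before a front vowel — /k/ and /s/ become palato-alveolar [tʃ] and [ʃ] before a front vowel — gives [ʃ].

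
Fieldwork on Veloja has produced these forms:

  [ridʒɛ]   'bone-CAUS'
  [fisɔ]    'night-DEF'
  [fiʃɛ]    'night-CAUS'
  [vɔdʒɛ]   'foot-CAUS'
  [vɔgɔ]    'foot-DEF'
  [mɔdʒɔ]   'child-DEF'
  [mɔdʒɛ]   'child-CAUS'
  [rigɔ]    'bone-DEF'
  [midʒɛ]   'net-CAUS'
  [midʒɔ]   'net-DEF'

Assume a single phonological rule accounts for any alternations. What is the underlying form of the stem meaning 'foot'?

/vɔg/

'foot' shows [dʒ] ~ [g] at the end of the stem ([vɔdʒɛ] vs [vɔgɔ]).
But 'child' keeps [dʒ] in both environments ([mɔdʒɛ], [mɔdʒɔ]), so there is no rule changing /dʒ/ to [g] before the DEF suffix.
The underlying segment must be /g/; /g/ and /s/ become palato-alveolar [dʒ] and [ʃ] before a front vowel, yielding [dʒ] there.
The underlying form of 'foot' is therefore /vɔg/.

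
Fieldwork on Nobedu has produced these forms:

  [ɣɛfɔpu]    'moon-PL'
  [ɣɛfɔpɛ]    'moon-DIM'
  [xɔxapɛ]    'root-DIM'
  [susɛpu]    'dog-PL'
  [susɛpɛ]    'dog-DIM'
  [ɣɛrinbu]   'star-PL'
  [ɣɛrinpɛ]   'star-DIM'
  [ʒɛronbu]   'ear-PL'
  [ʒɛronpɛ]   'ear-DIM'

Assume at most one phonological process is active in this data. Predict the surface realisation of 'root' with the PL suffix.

[xɔxapu]

The PL morpheme has two allomorphs, [-bu] and [-pu].
By contrast the DIM suffix keeps its initial [p] throughout — that segment must be underlying.
The PL suffix is therefore /-bu/ underlyingly, with post-vocalic devoicing: voiced stops become voiceless after a vowel.
After 'root', which ends in a vowel, the suffix surfaces as [-pu], giving [xɔxapu].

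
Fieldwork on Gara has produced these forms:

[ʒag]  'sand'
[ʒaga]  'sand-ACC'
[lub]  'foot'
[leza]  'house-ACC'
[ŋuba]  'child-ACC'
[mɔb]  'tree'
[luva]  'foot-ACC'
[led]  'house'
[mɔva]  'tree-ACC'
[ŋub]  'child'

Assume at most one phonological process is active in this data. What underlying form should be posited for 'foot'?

In [lub] and [luva] the final segment of 'foot' alternates: [b] ~ [v].
If /b/ were underlying and a rule turned it into [v] before the ACC suffix, 'child' would also alternate; but it has [b] in both [ŋub] and [ŋuba].
So /v/ is underlying, and a rule of word-final hardening — voiced fricatives become stops word-finally — gives [b].
So 'foot' = /luv/.

/luv/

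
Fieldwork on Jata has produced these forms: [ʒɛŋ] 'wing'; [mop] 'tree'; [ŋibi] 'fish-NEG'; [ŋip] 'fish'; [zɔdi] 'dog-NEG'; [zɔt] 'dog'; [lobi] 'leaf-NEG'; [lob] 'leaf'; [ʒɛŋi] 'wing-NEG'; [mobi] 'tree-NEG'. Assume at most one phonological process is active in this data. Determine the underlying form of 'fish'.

The root 'fish' surfaces as [ŋip] and [ŋibi], with a stem-final [p] ~ [b] alternation.
But 'leaf' keeps [b] in both environments ([lob], [lobi]), so there is no rule changing /b/ to [p] in isolation.
The alternation reflects intervocalic voicing: voiceless stops become voiced between vowels. /p/ is underlying.
The underlying form of 'fish' is therefore /ŋip/.

/ŋip/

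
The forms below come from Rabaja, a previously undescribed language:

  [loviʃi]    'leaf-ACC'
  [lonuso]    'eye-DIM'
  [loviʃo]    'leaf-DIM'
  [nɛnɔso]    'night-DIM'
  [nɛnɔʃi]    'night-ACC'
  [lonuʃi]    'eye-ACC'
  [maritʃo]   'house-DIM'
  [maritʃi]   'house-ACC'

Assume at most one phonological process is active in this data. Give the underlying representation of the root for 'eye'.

'eye' shows [ʃ] ~ [s] at the end of the stem ([lonuʃi] vs [lonuso]).
Compare 'leaf', with invariant [ʃ] in [loviʃi] and [loviʃo]: an analysis with underlying /ʃ/ and a rule producing [s] before the DIM suffix would wrongly predict alternation here too.
The alternation reflects palatalization before a front vowel: /s/ becomes palato-alveolar [ʃ] before a front vowel. /s/ is underlying.
So 'eye' = /lonus/.

/lonus/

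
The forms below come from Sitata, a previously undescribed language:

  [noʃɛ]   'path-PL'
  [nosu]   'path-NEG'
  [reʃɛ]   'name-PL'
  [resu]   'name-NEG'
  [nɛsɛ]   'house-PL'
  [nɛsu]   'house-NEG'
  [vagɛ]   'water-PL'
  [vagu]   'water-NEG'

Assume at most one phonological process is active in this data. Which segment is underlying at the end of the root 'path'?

The root 'path' surfaces as [noʃɛ] and [nosu], with a stem-final [ʃ] ~ [s] alternation.
If /s/ were underlying and a rule turned it into [ʃ] before the PL suffix, 'house' would also alternate; but it has [s] in both [nɛsɛ] and [nɛsu].
Therefore /ʃ/ is basic and [s] is derived by depalatalization (palato-alveolar /ʃ/ becomes [s] when no front vowel follows).

/ʃ/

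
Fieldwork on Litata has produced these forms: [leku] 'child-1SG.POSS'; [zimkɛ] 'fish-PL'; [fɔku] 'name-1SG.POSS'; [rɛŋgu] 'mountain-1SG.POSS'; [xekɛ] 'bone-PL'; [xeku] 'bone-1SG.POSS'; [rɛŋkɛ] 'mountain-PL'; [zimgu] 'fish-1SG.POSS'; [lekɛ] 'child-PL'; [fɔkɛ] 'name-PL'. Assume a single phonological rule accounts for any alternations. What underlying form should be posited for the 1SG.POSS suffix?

The 1SG.POSS suffix surfaces as [-gu] and [-ku], depending on the final segment of the stem.
By contrast the PL suffix keeps its initial [k] throughout — that segment must be underlying.
The 1SG.POSS suffix is therefore /-gu/ underlyingly, with post-vocalic devoicing: voiced stops become voiceless after a vowel.

/-gu/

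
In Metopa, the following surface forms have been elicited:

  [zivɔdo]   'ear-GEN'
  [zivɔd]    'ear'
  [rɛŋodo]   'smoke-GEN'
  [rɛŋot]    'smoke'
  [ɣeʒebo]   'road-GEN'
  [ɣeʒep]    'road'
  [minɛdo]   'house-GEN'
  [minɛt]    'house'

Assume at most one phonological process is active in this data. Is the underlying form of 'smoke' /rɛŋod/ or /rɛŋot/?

In [rɛŋodo] and [rɛŋot] the final segment of 'smoke' alternates: [d] ~ [t].
Compare 'ear', with invariant [d] in [zivɔdo] and [zivɔd]: an analysis with underlying /d/ and a rule producing [t] in isolation would wrongly predict alternation here too.
Therefore /t/ is basic and [d] is derived by intervocalic voicing (voiceless stops become voiced between vowels).

/rɛŋot/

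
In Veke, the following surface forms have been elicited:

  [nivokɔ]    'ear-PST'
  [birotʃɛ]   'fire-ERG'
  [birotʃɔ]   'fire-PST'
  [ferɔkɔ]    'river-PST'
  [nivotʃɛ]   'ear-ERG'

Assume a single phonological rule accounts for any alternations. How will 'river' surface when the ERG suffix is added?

'ear' shows [k] ~ [tʃ] at the end of the stem ([nivokɔ] vs [nivotʃɛ]).
If /tʃ/ were underlying and a rule turned it into [k] before the PST suffix, 'fire' would also alternate; but it has [tʃ] in both [birotʃɔ] and [birotʃɛ].
The underlying segment must be /k/; /k/ becomes palato-alveolar [tʃ] before a front vowel, yielding [tʃ] there.
The one attested form of 'river', [ferɔkɔ], shows underlying /ferɔk/. Applying the same rule before a front vowel gives [ferɔtʃɛ].

[ferɔtʃɛ]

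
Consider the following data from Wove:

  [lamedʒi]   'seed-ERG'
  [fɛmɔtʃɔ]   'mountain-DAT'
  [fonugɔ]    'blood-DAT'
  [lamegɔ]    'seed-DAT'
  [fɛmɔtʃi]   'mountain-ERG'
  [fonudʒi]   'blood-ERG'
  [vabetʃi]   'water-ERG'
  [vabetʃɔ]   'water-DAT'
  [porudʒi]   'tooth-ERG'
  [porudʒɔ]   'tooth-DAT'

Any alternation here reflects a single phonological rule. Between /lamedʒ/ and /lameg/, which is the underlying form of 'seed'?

The root 'seed' surfaces as [lamedʒi] and [lamegɔ], with a stem-final [dʒ] ~ [g] alternation.
But 'tooth' keeps [dʒ] in both environments ([porudʒi], [porudʒɔ]), so there is no rule changing /dʒ/ to [g] before the DAT suffix.
The alternation reflects palatalization before a front vowel: /g/ becomes palato-alveolar [dʒ] before a front vowel. /g/ is underlying.

/lameg/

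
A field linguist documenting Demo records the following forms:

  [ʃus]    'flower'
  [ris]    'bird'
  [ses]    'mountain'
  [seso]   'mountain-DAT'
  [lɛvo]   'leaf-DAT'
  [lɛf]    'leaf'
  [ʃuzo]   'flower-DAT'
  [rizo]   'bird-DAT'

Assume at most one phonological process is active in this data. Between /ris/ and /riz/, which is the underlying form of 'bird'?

/riz/

The root 'bird' surfaces as [rizo] and [ris], with a stem-final [z] ~ [s] alternation.
If /s/ were underlying and a rule turned it into [z] before the DAT suffix, 'mountain' would also alternate; but it has [s] in both [seso] and [ses].
The underlying segment must be /z/; voiced obstruents become voiceless word-finally, yielding [s] there.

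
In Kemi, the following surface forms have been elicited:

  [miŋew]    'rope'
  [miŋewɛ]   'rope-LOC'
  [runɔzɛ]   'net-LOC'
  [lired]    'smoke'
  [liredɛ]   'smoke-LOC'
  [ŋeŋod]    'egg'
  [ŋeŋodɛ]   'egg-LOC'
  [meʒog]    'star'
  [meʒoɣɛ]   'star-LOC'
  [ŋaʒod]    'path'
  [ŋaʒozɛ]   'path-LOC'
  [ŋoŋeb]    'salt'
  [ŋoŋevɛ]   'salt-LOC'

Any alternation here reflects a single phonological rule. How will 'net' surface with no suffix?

[runɔd]

The root 'path' surfaces as [ŋaʒod] and [ŋaʒozɛ], with a stem-final [d] ~ [z] alternation.
Compare 'egg', with invariant [d] in [ŋeŋod] and [ŋeŋodɛ]: an analysis with underlying /d/ and a rule producing [z] before the LOC suffix would wrongly predict alternation here too.
So /z/ is underlying, and a rule of word-final hardening — voiced fricatives become stops word-finally — gives [d].
From [runɔzɛ] the stem 'net' is /runɔz/; word-finally this yields [runɔd].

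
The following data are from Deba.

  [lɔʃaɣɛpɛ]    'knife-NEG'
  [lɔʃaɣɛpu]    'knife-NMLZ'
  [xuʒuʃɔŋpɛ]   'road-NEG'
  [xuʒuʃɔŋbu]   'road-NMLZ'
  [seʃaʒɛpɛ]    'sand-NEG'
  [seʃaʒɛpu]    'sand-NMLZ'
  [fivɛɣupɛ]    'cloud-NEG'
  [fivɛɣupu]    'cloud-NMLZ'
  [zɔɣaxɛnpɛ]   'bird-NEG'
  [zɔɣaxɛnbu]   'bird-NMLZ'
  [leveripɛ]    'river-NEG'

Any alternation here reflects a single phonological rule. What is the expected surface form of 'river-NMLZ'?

The NMLZ morpheme has two allomorphs, [-bu] and [-pu].
By contrast the NEG suffix keeps its initial [p] throughout — that segment must be underlying.
The NMLZ suffix is therefore /-bu/ underlyingly, with post-vocalic devoicing: voiced stops become voiceless after a vowel.
After 'river', which ends in a vowel, the suffix surfaces as [-pu], giving [leveripu].

[leveripu]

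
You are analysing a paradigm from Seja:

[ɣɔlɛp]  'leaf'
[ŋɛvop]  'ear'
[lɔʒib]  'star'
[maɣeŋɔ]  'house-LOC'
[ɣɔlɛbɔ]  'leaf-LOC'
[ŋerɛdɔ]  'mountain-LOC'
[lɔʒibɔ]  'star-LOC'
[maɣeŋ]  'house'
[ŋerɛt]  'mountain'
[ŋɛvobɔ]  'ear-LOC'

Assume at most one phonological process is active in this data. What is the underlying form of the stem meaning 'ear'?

The root 'ear' surfaces as [ŋɛvop] and [ŋɛvobɔ], with a stem-final [p] ~ [b] alternation.
But 'star' keeps [b] in both environments ([lɔʒib], [lɔʒibɔ]), so there is no rule changing /b/ to [p] in isolation.
Therefore /p/ is basic and [b] is derived by intervocalic voicing (voiceless stops become voiced between vowels).

/ŋɛvop/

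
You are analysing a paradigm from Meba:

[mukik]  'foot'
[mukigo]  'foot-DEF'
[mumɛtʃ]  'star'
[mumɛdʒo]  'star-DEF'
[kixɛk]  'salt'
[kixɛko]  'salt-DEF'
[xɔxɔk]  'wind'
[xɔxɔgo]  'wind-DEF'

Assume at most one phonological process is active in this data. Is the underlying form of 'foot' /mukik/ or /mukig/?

The root 'foot' surfaces as [mukik] and [mukigo], with a stem-final [k] ~ [g] alternation.
If /k/ were underlying and a rule turned it into [g] before the DEF suffix, 'salt' would also alternate; but it has [k] in both [kixɛk] and [kixɛko].
So /g/ is underlying, and a rule of word-final obstruent devoicing — voiced obstruents become voiceless word-finally — gives [k].

/mukig/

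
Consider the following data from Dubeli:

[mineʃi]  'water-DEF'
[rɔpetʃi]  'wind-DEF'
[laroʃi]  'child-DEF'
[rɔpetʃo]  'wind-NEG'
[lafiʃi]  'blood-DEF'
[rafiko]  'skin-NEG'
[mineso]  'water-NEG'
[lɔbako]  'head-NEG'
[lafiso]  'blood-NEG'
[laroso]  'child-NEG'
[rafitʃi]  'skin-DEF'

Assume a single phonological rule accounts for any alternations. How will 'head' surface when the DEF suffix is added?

[lɔbatʃi]

'skin' shows [tʃ] ~ [k] at the end of the stem ([rafitʃi] vs [rafiko]).
But 'wind' keeps [tʃ] in both environments ([rɔpetʃi], [rɔpetʃo]), so there is no rule changing /tʃ/ to [k] before the NEG suffix.
So /k/ is underlying, and a rule of palatalization before a front vowel — /k/ and /s/ become palato-alveolar [tʃ] and [ʃ] before a front vowel — gives [tʃ].
The one attested form of 'head', [lɔbako], shows underlying /lɔbak/. Applying the same rule before a front vowel gives [lɔbatʃi].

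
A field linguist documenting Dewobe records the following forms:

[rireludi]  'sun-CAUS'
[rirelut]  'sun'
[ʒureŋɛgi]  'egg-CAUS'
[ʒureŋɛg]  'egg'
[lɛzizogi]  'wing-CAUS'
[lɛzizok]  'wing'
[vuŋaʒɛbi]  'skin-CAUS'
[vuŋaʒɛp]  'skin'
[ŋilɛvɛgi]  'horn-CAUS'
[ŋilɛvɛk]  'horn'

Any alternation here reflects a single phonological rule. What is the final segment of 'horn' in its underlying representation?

/k/

In [ŋilɛvɛgi] and [ŋilɛvɛk] the final segment of 'horn' alternates: [g] ~ [k].
If /g/ were underlying and a rule turned it into [k] in isolation, 'egg' would also alternate; but it has [g] in both [ʒureŋɛgi] and [ʒureŋɛg].
The alternation reflects intervocalic voicing: voiceless stops become voiced between vowels. /k/ is underlying.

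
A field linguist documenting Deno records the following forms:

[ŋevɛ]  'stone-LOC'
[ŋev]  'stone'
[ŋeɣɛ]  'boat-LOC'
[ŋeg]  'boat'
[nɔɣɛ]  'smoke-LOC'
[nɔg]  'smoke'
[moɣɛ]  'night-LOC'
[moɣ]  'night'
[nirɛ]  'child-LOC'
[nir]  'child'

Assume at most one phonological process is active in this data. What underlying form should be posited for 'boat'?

The stem for 'boat' ends in [ɣ] in [ŋeɣɛ] but [g] in [ŋeg].
If /ɣ/ were underlying and a rule turned it into [g] in isolation, 'night' would also alternate; but it has [ɣ] in both [moɣɛ] and [moɣ].
The alternation reflects intervocalic spirantization: voiced stops become fricatives between vowels. /g/ is underlying.

/ŋeg/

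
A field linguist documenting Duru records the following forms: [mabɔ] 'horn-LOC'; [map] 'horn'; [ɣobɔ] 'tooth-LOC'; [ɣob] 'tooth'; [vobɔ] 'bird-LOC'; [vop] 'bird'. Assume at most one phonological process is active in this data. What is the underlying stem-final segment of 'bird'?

/p/

The root 'bird' surfaces as [vobɔ] and [vop], with a stem-final [b] ~ [p] alternation.
But 'tooth' keeps [b] in both environments ([ɣobɔ], [ɣob]), so there is no rule changing /b/ to [p] in isolation.
The alternation reflects intervocalic voicing: voiceless stops become voiced between vowels. /p/ is underlying.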